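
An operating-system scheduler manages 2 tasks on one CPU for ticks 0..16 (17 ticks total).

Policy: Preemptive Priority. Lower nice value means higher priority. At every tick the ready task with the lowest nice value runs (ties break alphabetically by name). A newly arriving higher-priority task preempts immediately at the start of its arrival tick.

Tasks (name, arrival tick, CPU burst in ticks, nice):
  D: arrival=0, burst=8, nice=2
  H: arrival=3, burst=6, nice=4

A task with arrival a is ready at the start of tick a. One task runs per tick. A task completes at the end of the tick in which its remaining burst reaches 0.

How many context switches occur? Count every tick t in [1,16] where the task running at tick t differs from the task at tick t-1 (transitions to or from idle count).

t=0: ready={D} → run D
t=1: ready={D} → run D
t=2: ready={D} → run D
t=3: ready={D,H} → run D
t=4: ready={D,H} → run D
t=5: ready={D,H} → run D
t=6: ready={D,H} → run D
t=7: ready={D,H} → run D
t=8: ready={H} → run H
t=9: ready={H} → run H
t=10: ready={H} → run H
t=11: ready={H} → run H
t=12: ready={H} → run H
t=13: ready={H} → run H
t=14: (idle)
t=15: (idle)
t=16: (idle)

context switches = 2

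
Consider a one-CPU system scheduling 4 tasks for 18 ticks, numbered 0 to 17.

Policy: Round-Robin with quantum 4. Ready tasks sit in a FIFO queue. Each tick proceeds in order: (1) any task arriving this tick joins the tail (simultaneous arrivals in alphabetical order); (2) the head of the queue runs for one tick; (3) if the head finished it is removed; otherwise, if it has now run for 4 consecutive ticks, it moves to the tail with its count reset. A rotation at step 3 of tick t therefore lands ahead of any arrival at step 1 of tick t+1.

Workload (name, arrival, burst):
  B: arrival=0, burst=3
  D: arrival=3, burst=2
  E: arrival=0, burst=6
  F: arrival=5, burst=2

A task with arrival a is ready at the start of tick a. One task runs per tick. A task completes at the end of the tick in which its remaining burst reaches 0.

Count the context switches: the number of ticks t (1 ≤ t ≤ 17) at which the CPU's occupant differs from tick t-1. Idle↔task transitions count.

context switches = 5

t=0: queue=[B,E] q_used=0 → run B
t=1: queue=[B,E] q_used=1 → run B
t=2: queue=[B,E] q_used=2 → run B
t=3: queue=[E,D] q_used=0 → run E
t=4: queue=[E,D] q_used=1 → run E
t=5: queue=[E,D,F] q_used=2 → run E
t=6: queue=[E,D,F] q_used=3 → run E
t=7: queue=[D,F,E] q_used=0 → run D
t=8: queue=[D,F,E] q_used=1 → run D
t=9: queue=[F,E] q_used=0 → run F
t=10: queue=[F,E] q_used=1 → run F
t=11: queue=[E] q_used=0 → run E
t=12: queue=[E] q_used=1 → run E
t=13: (idle)
t=14: (idle)
t=15: (idle)
t=16: (idle)
t=17: (idle)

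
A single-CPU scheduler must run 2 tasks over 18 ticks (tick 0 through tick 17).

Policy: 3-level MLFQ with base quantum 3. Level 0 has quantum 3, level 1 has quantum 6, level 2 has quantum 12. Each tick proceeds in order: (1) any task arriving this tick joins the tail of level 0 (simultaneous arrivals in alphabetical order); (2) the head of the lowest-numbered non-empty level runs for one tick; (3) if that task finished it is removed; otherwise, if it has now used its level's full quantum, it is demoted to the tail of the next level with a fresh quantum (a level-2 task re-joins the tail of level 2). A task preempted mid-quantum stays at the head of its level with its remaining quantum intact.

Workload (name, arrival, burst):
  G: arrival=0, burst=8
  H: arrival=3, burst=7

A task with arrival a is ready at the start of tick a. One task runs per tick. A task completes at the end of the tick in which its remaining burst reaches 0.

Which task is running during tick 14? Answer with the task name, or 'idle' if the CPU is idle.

running at tick 14 = H

t=0: L0/L1/L2 = G/-/- → run G
t=1: L0/L1/L2 = G/-/- → run G
t=2: L0/L1/L2 = G/-/- → run G
t=3: L0/L1/L2 = H/G/- → run H
t=4: L0/L1/L2 = H/G/- → run H
t=5: L0/L1/L2 = H/G/- → run H
t=6: L0/L1/L2 = -/GH/- → run G
t=7: L0/L1/L2 = -/GH/- → run G
t=8: L0/L1/L2 = -/GH/- → run G
t=9: L0/L1/L2 = -/GH/- → run G
t=10: L0/L1/L2 = -/GH/- → run G
t=11: L0/L1/L2 = -/H/- → run H
t=12: L0/L1/L2 = -/H/- → run H
t=13: L0/L1/L2 = -/H/- → run H
t=14: L0/L1/L2 = -/H/- → run H
t=15: (idle)
t=16: (idle)
t=17: (idle)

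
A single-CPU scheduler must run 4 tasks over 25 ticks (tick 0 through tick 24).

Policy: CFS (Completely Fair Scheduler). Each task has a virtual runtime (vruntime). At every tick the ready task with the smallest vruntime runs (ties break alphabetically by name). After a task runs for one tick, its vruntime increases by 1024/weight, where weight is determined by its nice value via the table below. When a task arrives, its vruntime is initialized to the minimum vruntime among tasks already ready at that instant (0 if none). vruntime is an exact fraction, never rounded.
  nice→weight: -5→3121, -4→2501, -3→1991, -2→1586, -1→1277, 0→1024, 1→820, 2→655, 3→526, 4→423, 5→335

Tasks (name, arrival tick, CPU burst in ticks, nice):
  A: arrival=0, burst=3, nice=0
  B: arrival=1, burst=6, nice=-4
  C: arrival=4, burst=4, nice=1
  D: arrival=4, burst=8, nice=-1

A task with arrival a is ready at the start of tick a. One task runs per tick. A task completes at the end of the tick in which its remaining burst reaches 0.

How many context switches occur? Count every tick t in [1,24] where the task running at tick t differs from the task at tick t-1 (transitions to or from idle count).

t=0: vr[A=0] → run A
t=1: vr[A=1 B=1] → run A
t=2: vr[A=2 B=1] → run B
t=3: vr[A=2 B=3525/2501] → run B
t=4: vr[A=2 B=4549/2501 C=4549/2501 D=4549/2501] → run B
t=5: vr[A=2 B=5573/2501 C=4549/2501 D=4549/2501] → run C
t=6: vr[A=2 B=5573/2501 C=38361/12505 D=4549/2501] → run D
t=7: vr[A=2 B=5573/2501 C=38361/12505 D=8370097/3193777] → run A
t=8: vr[B=5573/2501 C=38361/12505 D=8370097/3193777] → run B
t=9: vr[B=6597/2501 C=38361/12505 D=8370097/3193777] → run D
t=10: vr[B=6597/2501 C=38361/12505 D=10931121/3193777] → run B
t=11: vr[B=7621/2501 C=38361/12505 D=10931121/3193777] → run B
t=12: vr[C=38361/12505 D=10931121/3193777] → run C
t=13: vr[C=53977/12505 D=10931121/3193777] → run D
t=14: vr[C=53977/12505 D=13492145/3193777] → run D
t=15: vr[C=53977/12505 D=16053169/3193777] → run C
t=16: vr[C=69593/12505 D=16053169/3193777] → run D
t=17: vr[C=69593/12505 D=18614193/3193777] → run C
t=18: vr[D=18614193/3193777] → run D
t=19: vr[D=21175217/3193777] → run D
t=20: vr[D=23736241/3193777] → run D
t=21: (idle)
t=22: (idle)
t=23: (idle)
t=24: (idle)

context switches = 14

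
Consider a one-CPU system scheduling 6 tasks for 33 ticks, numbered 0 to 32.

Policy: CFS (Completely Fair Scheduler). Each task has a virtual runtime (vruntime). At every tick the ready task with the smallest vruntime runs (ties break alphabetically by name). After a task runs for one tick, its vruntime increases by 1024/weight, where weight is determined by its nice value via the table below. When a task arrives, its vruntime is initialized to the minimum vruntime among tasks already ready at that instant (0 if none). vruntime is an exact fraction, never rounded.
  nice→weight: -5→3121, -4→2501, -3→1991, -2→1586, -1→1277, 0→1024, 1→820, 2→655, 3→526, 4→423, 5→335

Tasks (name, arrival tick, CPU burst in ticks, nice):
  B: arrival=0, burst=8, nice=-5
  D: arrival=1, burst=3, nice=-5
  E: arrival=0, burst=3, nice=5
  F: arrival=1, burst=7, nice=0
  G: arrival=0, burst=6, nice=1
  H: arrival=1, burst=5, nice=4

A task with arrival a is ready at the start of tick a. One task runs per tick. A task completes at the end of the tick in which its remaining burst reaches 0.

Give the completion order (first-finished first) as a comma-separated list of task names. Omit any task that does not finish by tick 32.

completion order = D, B, F, E, G, H

t=0: vr[B=0 E=0 G=0] → run B
t=1: vr[B=1024/3121 D=0 E=0 F=0 G=0 H=0] → run D
t=2: vr[B=1024/3121 D=1024/3121 E=0 F=0 G=0 H=0] → run E
t=3: vr[B=1024/3121 D=1024/3121 E=1024/335 F=0 G=0 H=0] → run F
t=4: vr[B=1024/3121 D=1024/3121 E=1024/335 F=1 G=0 H=0] → run G
t=5: vr[B=1024/3121 D=1024/3121 E=1024/335 F=1 G=256/205 H=0] → run H
t=6: vr[B=1024/3121 D=1024/3121 E=1024/335 F=1 G=256/205 H=1024/423] → run B
t=7: vr[B=2048/3121 D=1024/3121 E=1024/335 F=1 G=256/205 H=1024/423] → run D
t=8: vr[B=2048/3121 D=2048/3121 E=1024/335 F=1 G=256/205 H=1024/423] → run B
t=9: vr[B=3072/3121 D=2048/3121 E=1024/335 F=1 G=256/205 H=1024/423] → run D
t=10: vr[B=3072/3121 E=1024/335 F=1 G=256/205 H=1024/423] → run B
t=11: vr[B=4096/3121 E=1024/335 F=1 G=256/205 H=1024/423] → run F
t=12: vr[B=4096/3121 E=1024/335 F=2 G=256/205 H=1024/423] → run G
t=13: vr[B=4096/3121 E=1024/335 F=2 G=512/205 H=1024/423] → run B
t=14: vr[B=5120/3121 E=1024/335 F=2 G=512/205 H=1024/423] → run B
t=15: vr[B=6144/3121 E=1024/335 F=2 G=512/205 H=1024/423] → run B
t=16: vr[B=7168/3121 E=1024/335 F=2 G=512/205 H=1024/423] → run F
t=17: vr[B=7168/3121 E=1024/335 F=3 G=512/205 H=1024/423] → run B
t=18: vr[E=1024/335 F=3 G=512/205 H=1024/423] → run H
t=19: vr[E=1024/335 F=3 G=512/205 H=2048/423] → run G
t=20: vr[E=1024/335 F=3 G=768/205 H=2048/423] → run F
t=21: vr[E=1024/335 F=4 G=768/205 H=2048/423] → run E
t=22: vr[E=2048/335 F=4 G=768/205 H=2048/423] → run G
t=23: vr[E=2048/335 F=4 G=1024/205 H=2048/423] → run F
t=24: vr[E=2048/335 F=5 G=1024/205 H=2048/423] → run H
t=25: vr[E=2048/335 F=5 G=1024/205 H=1024/141] → run G
t=26: vr[E=2048/335 F=5 G=256/41 H=1024/141] → run F
t=27: vr[E=2048/335 F=6 G=256/41 H=1024/141] → run F
t=28: vr[E=2048/335 G=256/41 H=1024/141] → run E
t=29: vr[G=256/41 H=1024/141] → run G
t=30: vr[H=1024/141] → run H
t=31: vr[H=4096/423] → run H
t=32: (idle)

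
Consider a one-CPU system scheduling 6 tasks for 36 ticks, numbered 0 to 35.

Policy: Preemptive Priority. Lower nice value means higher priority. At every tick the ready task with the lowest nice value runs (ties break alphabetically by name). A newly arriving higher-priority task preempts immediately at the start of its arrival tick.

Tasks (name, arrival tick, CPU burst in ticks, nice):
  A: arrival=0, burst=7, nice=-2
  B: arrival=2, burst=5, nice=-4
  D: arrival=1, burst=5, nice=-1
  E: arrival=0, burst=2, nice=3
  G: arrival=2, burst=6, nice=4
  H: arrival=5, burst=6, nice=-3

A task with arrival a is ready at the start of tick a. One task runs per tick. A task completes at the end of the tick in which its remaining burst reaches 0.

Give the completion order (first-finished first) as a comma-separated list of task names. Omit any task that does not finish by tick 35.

t=0: ready={A,E} → run A
t=1: ready={A,D,E} → run A
t=2: ready={A,B,D,E,G} → run B
t=3: ready={A,B,D,E,G} → run B
t=4: ready={A,B,D,E,G} → run B
t=5: ready={A,B,D,E,G,H} → run B
t=6: ready={A,B,D,E,G,H} → run B
t=7: ready={A,D,E,G,H} → run H
t=8: ready={A,D,E,G,H} → run H
t=9: ready={A,D,E,G,H} → run H
t=10: ready={A,D,E,G,H} → run H
t=11: ready={A,D,E,G,H} → run H
t=12: ready={A,D,E,G,H} → run H
t=13: ready={A,D,E,G} → run A
t=14: ready={A,D,E,G} → run A
t=15: ready={A,D,E,G} → run A
t=16: ready={A,D,E,G} → run A
t=17: ready={A,D,E,G} → run A
t=18: ready={D,E,G} → run D
t=19: ready={D,E,G} → run D
t=20: ready={D,E,G} → run D
t=21: ready={D,E,G} → run D
t=22: ready={D,E,G} → run D
t=23: ready={E,G} → run E
t=24: ready={E,G} → run E
t=25: ready={G} → run G
t=26: ready={G} → run G
t=27: ready={G} → run G
t=28: ready={G} → run G
t=29: ready={G} → run G
t=30: ready={G} → run G
t=31: (idle)
t=32: (idle)
t=33: (idle)
t=34: (idle)
t=35: (idle)

completion order = B, H, A, D, E, G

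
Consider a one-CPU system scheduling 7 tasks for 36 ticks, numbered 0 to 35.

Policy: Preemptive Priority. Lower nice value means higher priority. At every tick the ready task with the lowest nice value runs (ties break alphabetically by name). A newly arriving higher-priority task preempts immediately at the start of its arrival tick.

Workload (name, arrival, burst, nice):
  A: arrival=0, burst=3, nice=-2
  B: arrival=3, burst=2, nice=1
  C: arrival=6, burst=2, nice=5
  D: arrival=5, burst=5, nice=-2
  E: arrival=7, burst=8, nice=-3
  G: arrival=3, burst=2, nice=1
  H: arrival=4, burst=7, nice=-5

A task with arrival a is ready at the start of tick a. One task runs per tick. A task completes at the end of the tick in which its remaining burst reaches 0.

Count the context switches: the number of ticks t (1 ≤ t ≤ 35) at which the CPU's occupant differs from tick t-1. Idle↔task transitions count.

context switches = 8

t=0: ready={A} → run A
t=1: ready={A} → run A
t=2: ready={A} → run A
t=3: ready={B,G} → run B
t=4: ready={B,G,H} → run H
t=5: ready={B,D,G,H} → run H
t=6: ready={B,C,D,G,H} → run H
t=7: ready={B,C,D,E,G,H} → run H
t=8: ready={B,C,D,E,G,H} → run H
t=9: ready={B,C,D,E,G,H} → run H
t=10: ready={B,C,D,E,G,H} → run H
t=11: ready={B,C,D,E,G} → run E
t=12: ready={B,C,D,E,G} → run E
t=13: ready={B,C,D,E,G} → run E
t=14: ready={B,C,D,E,G} → run E
t=15: ready={B,C,D,E,G} → run E
t=16: ready={B,C,D,E,G} → run E
t=17: ready={B,C,D,E,G} → run E
t=18: ready={B,C,D,E,G} → run E
t=19: ready={B,C,D,G} → run D
t=20: ready={B,C,D,G} → run D
t=21: ready={B,C,D,G} → run D
t=22: ready={B,C,D,G} → run D
t=23: ready={B,C,D,G} → run D
t=24: ready={B,C,G} → run B
t=25: ready={C,G} → run G
t=26: ready={C,G} → run G
t=27: ready={C} → run C
t=28: ready={C} → run C
t=29: (idle)
t=30: (idle)
t=31: (idle)
t=32: (idle)
t=33: (idle)
t=34: (idle)
t=35: (idle)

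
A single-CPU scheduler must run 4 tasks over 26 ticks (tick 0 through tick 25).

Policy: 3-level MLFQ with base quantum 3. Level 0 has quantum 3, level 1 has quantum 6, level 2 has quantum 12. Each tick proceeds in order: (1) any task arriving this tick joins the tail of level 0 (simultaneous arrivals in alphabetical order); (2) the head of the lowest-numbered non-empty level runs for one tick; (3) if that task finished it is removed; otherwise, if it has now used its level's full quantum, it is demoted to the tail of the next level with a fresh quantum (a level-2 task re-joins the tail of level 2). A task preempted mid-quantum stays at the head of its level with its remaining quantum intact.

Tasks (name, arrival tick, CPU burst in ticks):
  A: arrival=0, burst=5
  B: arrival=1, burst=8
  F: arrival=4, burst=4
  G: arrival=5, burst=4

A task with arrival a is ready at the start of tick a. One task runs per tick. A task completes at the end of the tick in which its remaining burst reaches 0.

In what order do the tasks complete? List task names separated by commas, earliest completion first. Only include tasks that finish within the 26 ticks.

completion order = A, B, F, G

t=0: L0/L1/L2 = A/-/- → run A
t=1: L0/L1/L2 = AB/-/- → run A
t=2: L0/L1/L2 = AB/-/- → run A
t=3: L0/L1/L2 = B/A/- → run B
t=4: L0/L1/L2 = BF/A/- → run B
t=5: L0/L1/L2 = BFG/A/- → run B
t=6: L0/L1/L2 = FG/AB/- → run F
t=7: L0/L1/L2 = FG/AB/- → run F
t=8: L0/L1/L2 = FG/AB/- → run F
t=9: L0/L1/L2 = G/ABF/- → run G
t=10: L0/L1/L2 = G/ABF/- → run G
t=11: L0/L1/L2 = G/ABF/- → run G
t=12: L0/L1/L2 = -/ABFG/- → run A
t=13: L0/L1/L2 = -/ABFG/- → run A
t=14: L0/L1/L2 = -/BFG/- → run B
t=15: L0/L1/L2 = -/BFG/- → run B
t=16: L0/L1/L2 = -/BFG/- → run B
t=17: L0/L1/L2 = -/BFG/- → run B
t=18: L0/L1/L2 = -/BFG/- → run B
t=19: L0/L1/L2 = -/FG/- → run F
t=20: L0/L1/L2 = -/G/- → run G
t=21: (idle)
t=22: (idle)
t=23: (idle)
t=24: (idle)
t=25: (idle)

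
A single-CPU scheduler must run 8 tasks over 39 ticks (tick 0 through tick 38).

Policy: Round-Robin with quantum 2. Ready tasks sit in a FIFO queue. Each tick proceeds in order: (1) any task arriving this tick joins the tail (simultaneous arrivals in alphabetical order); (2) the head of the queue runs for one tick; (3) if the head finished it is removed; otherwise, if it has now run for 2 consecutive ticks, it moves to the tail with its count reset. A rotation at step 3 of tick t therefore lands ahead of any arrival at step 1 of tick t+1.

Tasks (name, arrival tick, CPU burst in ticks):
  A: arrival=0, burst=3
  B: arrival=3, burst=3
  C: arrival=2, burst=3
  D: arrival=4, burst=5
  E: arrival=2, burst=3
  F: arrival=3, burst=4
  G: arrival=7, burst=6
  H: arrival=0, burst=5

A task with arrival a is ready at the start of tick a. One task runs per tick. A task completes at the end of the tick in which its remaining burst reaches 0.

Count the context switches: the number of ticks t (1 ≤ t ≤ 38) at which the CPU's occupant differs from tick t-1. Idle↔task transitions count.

t=0: queue=[A,H] q_used=0 → run A
t=1: queue=[A,H] q_used=1 → run A
t=2: queue=[H,A,C,E] q_used=0 → run H
t=3: queue=[H,A,C,E,B,F] q_used=1 → run H
t=4: queue=[A,C,E,B,F,H,D] q_used=0 → run A
t=5: queue=[C,E,B,F,H,D] q_used=0 → run C
t=6: queue=[C,E,B,F,H,D] q_used=1 → run C
t=7: queue=[E,B,F,H,D,C,G] q_used=0 → run E
t=8: queue=[E,B,F,H,D,C,G] q_used=1 → run E
t=9: queue=[B,F,H,D,C,G,E] q_used=0 → run B
t=10: queue=[B,F,H,D,C,G,E] q_used=1 → run B
t=11: queue=[F,H,D,C,G,E,B] q_used=0 → run F
t=12: queue=[F,H,D,C,G,E,B] q_used=1 → run F
t=13: queue=[H,D,C,G,E,B,F] q_used=0 → run H
t=14: queue=[H,D,C,G,E,B,F] q_used=1 → run H
t=15: queue=[D,C,G,E,B,F,H] q_used=0 → run D
t=16: queue=[D,C,G,E,B,F,H] q_used=1 → run D
t=17: queue=[C,G,E,B,F,H,D] q_used=0 → run C
t=18: queue=[G,E,B,F,H,D] q_used=0 → run G
t=19: queue=[G,E,B,F,H,D] q_used=1 → run G
t=20: queue=[E,B,F,H,D,G] q_used=0 → run E
t=21: queue=[B,F,H,D,G] q_used=0 → run B
t=22: queue=[F,H,D,G] q_used=0 → run F
t=23: queue=[F,H,D,G] q_used=1 → run F
t=24: queue=[H,D,G] q_used=0 → run H
t=25: queue=[D,G] q_used=0 → run D
t=26: queue=[D,G] q_used=1 → run D
t=27: queue=[G,D] q_used=0 → run G
t=28: queue=[G,D] q_used=1 → run G
t=29: queue=[D,G] q_used=0 → run D
t=30: queue=[G] q_used=0 → run G
t=31: queue=[G] q_used=1 → run G
t=32: (idle)
t=33: (idle)
t=34: (idle)
t=35: (idle)
t=36: (idle)
t=37: (idle)
t=38: (idle)

context switches = 19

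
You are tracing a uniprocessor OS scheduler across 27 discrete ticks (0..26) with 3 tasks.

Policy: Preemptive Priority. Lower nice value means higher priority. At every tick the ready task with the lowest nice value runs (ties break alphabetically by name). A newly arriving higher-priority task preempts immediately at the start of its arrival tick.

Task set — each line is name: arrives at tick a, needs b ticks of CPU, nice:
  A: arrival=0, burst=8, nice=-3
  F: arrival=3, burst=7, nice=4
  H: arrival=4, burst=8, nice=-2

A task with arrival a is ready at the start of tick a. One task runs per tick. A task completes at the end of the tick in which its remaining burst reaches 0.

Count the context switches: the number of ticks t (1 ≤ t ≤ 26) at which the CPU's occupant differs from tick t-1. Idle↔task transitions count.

t=0: ready={A} → run A
t=1: ready={A} → run A
t=2: ready={A} → run A
t=3: ready={A,F} → run A
t=4: ready={A,F,H} → run A
t=5: ready={A,F,H} → run A
t=6: ready={A,F,H} → run A
t=7: ready={A,F,H} → run A
t=8: ready={F,H} → run H
t=9: ready={F,H} → run H
t=10: ready={F,H} → run H
t=11: ready={F,H} → run H
t=12: ready={F,H} → run H
t=13: ready={F,H} → run H
t=14: ready={F,H} → run H
t=15: ready={F,H} → run H
t=16: ready={F} → run F
t=17: ready={F} → run F
t=18: ready={F} → run F
t=19: ready={F} → run F
t=20: ready={F} → run F
t=21: ready={F} → run F
t=22: ready={F} → run F
t=23: (idle)
t=24: (idle)
t=25: (idle)
t=26: (idle)

context switches = 3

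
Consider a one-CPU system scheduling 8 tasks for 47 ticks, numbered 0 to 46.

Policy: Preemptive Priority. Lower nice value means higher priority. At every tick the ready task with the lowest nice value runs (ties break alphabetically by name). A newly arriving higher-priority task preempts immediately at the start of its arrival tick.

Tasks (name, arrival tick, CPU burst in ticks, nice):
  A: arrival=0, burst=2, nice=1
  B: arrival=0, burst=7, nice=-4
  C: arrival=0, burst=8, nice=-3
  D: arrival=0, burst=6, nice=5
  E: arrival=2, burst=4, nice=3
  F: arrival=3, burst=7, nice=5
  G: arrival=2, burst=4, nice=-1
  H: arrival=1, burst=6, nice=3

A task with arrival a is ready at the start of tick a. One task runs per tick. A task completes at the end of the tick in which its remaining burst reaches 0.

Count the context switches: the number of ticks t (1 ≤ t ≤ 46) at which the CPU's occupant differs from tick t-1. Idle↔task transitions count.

t=0: ready={A,B,C,D} → run B
t=1: ready={A,B,C,D,H} → run B
t=2: ready={A,B,C,D,E,G,H} → run B
t=3: ready={A,B,C,D,E,F,G,H} → run B
t=4: ready={A,B,C,D,E,F,G,H} → run B
t=5: ready={A,B,C,D,E,F,G,H} → run B
t=6: ready={A,B,C,D,E,F,G,H} → run B
t=7: ready={A,C,D,E,F,G,H} → run C
t=8: ready={A,C,D,E,F,G,H} → run C
t=9: ready={A,C,D,E,F,G,H} → run C
t=10: ready={A,C,D,E,F,G,H} → run C
t=11: ready={A,C,D,E,F,G,H} → run C
t=12: ready={A,C,D,E,F,G,H} → run C
t=13: ready={A,C,D,E,F,G,H} → run C
t=14: ready={A,C,D,E,F,G,H} → run C
t=15: ready={A,D,E,F,G,H} → run G
t=16: ready={A,D,E,F,G,H} → run G
t=17: ready={A,D,E,F,G,H} → run G
t=18: ready={A,D,E,F,G,H} → run G
t=19: ready={A,D,E,F,H} → run A
t=20: ready={A,D,E,F,H} → run A
t=21: ready={D,E,F,H} → run E
t=22: ready={D,E,F,H} → run E
t=23: ready={D,E,F,H} → run E
t=24: ready={D,E,F,H} → run E
t=25: ready={D,F,H} → run H
t=26: ready={D,F,H} → run H
t=27: ready={D,F,H} → run H
t=28: ready={D,F,H} → run H
t=29: ready={D,F,H} → run H
t=30: ready={D,F,H} → run H
t=31: ready={D,F} → run D
t=32: ready={D,F} → run D
t=33: ready={D,F} → run D
t=34: ready={D,F} → run D
t=35: ready={D,F} → run D
t=36: ready={D,F} → run D
t=37: ready={F} → run F
t=38: ready={F} → run F
t=39: ready={F} → run F
t=40: ready={F} → run F
t=41: ready={F} → run F
t=42: ready={F} → run F
t=43: ready={F} → run F
t=44: (idle)
t=45: (idle)
t=46: (idle)

context switches = 8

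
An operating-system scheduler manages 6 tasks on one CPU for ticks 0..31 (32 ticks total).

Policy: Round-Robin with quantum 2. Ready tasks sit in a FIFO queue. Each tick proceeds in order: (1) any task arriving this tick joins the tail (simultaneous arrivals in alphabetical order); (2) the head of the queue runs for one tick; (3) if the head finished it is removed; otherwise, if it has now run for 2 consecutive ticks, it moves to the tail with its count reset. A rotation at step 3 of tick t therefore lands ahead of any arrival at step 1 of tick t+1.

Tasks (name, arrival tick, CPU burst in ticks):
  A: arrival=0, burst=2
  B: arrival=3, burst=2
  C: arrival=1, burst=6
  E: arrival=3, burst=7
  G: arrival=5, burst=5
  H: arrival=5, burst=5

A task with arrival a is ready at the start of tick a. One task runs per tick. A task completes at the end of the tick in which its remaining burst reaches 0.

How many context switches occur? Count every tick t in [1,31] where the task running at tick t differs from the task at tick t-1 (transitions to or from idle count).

context switches = 15

t=0: queue=[A] q_used=0 → run A
t=1: queue=[A,C] q_used=1 → run A
t=2: queue=[C] q_used=0 → run C
t=3: queue=[C,B,E] q_used=1 → run C
t=4: queue=[B,E,C] q_used=0 → run B
t=5: queue=[B,E,C,G,H] q_used=1 → run B
t=6: queue=[E,C,G,H] q_used=0 → run E
t=7: queue=[E,C,G,H] q_used=1 → run E
t=8: queue=[C,G,H,E] q_used=0 → run C
t=9: queue=[C,G,H,E] q_used=1 → run C
t=10: queue=[G,H,E,C] q_used=0 → run G
t=11: queue=[G,H,E,C] q_used=1 → run G
t=12: queue=[H,E,C,G] q_used=0 → run H
t=13: queue=[H,E,C,G] q_used=1 → run H
t=14: queue=[E,C,G,H] q_used=0 → run E
t=15: queue=[E,C,G,H] q_used=1 → run E
t=16: queue=[C,G,H,E] q_used=0 → run C
t=17: queue=[C,G,H,E] q_used=1 → run C
t=18: queue=[G,H,E] q_used=0 → run G
t=19: queue=[G,H,E] q_used=1 → run G
t=20: queue=[H,E,G] q_used=0 → run H
t=21: queue=[H,E,G] q_used=1 → run H
t=22: queue=[E,G,H] q_used=0 → run E
t=23: queue=[E,G,H] q_used=1 → run E
t=24: queue=[G,H,E] q_used=0 → run G
t=25: queue=[H,E] q_used=0 → run H
t=26: queue=[E] q_used=0 → run E
t=27: (idle)
t=28: (idle)
t=29: (idle)
t=30: (idle)
t=31: (idle)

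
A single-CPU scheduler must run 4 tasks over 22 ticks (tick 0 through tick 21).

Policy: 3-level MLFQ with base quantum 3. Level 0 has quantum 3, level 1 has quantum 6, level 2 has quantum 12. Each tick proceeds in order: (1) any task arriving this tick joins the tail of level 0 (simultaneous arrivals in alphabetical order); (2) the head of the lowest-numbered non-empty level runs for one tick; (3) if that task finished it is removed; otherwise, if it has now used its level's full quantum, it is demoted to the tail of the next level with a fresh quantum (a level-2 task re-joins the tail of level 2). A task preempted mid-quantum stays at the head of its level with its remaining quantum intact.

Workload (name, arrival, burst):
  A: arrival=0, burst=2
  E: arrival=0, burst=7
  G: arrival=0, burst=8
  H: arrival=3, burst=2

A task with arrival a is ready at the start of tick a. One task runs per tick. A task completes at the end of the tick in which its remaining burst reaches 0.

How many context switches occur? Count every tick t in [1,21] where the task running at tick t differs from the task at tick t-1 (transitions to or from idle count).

context switches = 6

t=0: L0/L1/L2 = AEG/-/- → run A
t=1: L0/L1/L2 = AEG/-/- → run A
t=2: L0/L1/L2 = EG/-/- → run E
t=3: L0/L1/L2 = EGH/-/- → run E
t=4: L0/L1/L2 = EGH/-/- → run E
t=5: L0/L1/L2 = GH/E/- → run G
t=6: L0/L1/L2 = GH/E/- → run G
t=7: L0/L1/L2 = GH/E/- → run G
t=8: L0/L1/L2 = H/EG/- → run H
t=9: L0/L1/L2 = H/EG/- → run H
t=10: L0/L1/L2 = -/EG/- → run E
t=11: L0/L1/L2 = -/EG/- → run E
t=12: L0/L1/L2 = -/EG/- → run E
t=13: L0/L1/L2 = -/EG/- → run E
t=14: L0/L1/L2 = -/G/- → run G
t=15: L0/L1/L2 = -/G/- → run G
t=16: L0/L1/L2 = -/G/- → run G
t=17: L0/L1/L2 = -/G/- → run G
t=18: L0/L1/L2 = -/G/- → run G
t=19: (idle)
t=20: (idle)
t=21: (idle)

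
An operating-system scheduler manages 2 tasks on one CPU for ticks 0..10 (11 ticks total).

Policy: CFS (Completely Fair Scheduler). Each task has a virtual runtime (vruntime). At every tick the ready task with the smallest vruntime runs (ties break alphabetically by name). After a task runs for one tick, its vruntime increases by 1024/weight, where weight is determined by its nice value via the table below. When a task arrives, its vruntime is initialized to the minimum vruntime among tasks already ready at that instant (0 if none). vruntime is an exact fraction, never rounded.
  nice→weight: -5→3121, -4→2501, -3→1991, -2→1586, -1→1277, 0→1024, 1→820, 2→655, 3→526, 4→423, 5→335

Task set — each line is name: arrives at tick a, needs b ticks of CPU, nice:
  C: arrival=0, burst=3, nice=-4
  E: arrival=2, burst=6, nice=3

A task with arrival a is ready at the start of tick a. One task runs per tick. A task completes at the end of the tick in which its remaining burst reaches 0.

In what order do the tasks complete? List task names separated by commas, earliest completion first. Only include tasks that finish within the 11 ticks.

t=0: vr[C=0] → run C
t=1: vr[C=1024/2501] → run C
t=2: vr[C=2048/2501 E=2048/2501] → run C
t=3: vr[E=2048/2501] → run E
t=4: vr[E=1819136/657763] → run E
t=5: vr[E=3099648/657763] → run E
t=6: vr[E=4380160/657763] → run E
t=7: vr[E=5660672/657763] → run E
t=8: vr[E=6941184/657763] → run E
t=9: (idle)
t=10: (idle)

completion order = C, E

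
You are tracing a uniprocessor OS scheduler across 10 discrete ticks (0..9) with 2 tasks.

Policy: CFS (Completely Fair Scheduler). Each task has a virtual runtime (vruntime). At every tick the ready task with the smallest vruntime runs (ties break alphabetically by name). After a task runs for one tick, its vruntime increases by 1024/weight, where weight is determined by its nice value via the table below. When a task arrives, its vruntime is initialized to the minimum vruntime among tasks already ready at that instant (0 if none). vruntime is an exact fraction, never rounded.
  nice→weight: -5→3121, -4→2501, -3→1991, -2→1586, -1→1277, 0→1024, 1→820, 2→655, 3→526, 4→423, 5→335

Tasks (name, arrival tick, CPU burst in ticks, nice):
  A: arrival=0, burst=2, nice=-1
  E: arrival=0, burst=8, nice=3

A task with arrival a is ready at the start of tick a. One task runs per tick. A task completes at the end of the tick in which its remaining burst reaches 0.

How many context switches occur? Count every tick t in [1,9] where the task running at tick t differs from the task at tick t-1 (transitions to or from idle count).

context switches = 3

t=0: vr[A=0 E=0] → run A
t=1: vr[A=1024/1277 E=0] → run E
t=2: vr[A=1024/1277 E=512/263] → run A
t=3: vr[E=512/263] → run E
t=4: vr[E=1024/263] → run E
t=5: vr[E=1536/263] → run E
t=6: vr[E=2048/263] → run E
t=7: vr[E=2560/263] → run E
t=8: vr[E=3072/263] → run E
t=9: vr[E=3584/263] → run E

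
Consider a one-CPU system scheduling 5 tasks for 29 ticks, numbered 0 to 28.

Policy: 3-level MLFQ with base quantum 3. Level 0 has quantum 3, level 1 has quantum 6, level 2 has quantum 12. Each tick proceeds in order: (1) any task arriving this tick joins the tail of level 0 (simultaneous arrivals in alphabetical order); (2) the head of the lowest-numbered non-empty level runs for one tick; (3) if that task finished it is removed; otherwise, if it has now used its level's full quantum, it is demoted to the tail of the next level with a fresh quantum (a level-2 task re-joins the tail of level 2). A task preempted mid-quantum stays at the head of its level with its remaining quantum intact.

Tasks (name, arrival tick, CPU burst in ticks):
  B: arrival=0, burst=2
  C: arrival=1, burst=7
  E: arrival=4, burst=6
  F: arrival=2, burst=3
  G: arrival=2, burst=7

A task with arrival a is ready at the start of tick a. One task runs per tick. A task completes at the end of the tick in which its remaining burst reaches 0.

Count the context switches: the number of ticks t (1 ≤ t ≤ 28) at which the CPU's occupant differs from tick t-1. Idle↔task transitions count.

t=0: L0/L1/L2 = B/-/- → run B
t=1: L0/L1/L2 = BC/-/- → run B
t=2: L0/L1/L2 = CFG/-/- → run C
t=3: L0/L1/L2 = CFG/-/- → run C
t=4: L0/L1/L2 = CFGE/-/- → run C
t=5: L0/L1/L2 = FGE/C/- → run F
t=6: L0/L1/L2 = FGE/C/- → run F
t=7: L0/L1/L2 = FGE/C/- → run F
t=8: L0/L1/L2 = GE/C/- → run G
t=9: L0/L1/L2 = GE/C/- → run G
t=10: L0/L1/L2 = GE/C/- → run G
t=11: L0/L1/L2 = E/CG/- → run E
t=12: L0/L1/L2 = E/CG/- → run E
t=13: L0/L1/L2 = E/CG/- → run E
t=14: L0/L1/L2 = -/CGE/- → run C
t=15: L0/L1/L2 = -/CGE/- → run C
t=16: L0/L1/L2 = -/CGE/- → run C
t=17: L0/L1/L2 = -/CGE/- → run C
t=18: L0/L1/L2 = -/GE/- → run G
t=19: L0/L1/L2 = -/GE/- → run G
t=20: L0/L1/L2 = -/GE/- → run G
t=21: L0/L1/L2 = -/GE/- → run G
t=22: L0/L1/L2 = -/E/- → run E
t=23: L0/L1/L2 = -/E/- → run E
t=24: L0/L1/L2 = -/E/- → run E
t=25: (idle)
t=26: (idle)
t=27: (idle)
t=28: (idle)

context switches = 8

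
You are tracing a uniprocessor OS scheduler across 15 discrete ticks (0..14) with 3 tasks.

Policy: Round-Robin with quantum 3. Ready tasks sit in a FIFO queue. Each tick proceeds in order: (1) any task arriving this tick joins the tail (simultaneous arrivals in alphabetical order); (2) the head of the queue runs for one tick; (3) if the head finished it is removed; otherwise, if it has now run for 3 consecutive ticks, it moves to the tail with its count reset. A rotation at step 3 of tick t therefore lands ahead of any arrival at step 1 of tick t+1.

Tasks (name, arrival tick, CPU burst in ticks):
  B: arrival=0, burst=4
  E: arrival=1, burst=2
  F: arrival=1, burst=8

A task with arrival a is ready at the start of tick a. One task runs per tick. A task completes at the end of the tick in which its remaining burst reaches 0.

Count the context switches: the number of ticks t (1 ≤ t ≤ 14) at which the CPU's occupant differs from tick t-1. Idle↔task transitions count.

context switches = 5

t=0: queue=[B] q_used=0 → run B
t=1: queue=[B,E,F] q_used=1 → run B
t=2: queue=[B,E,F] q_used=2 → run B
t=3: queue=[E,F,B] q_used=0 → run E
t=4: queue=[E,F,B] q_used=1 → run E
t=5: queue=[F,B] q_used=0 → run F
t=6: queue=[F,B] q_used=1 → run F
t=7: queue=[F,B] q_used=2 → run F
t=8: queue=[B,F] q_used=0 → run B
t=9: queue=[F] q_used=0 → run F
t=10: queue=[F] q_used=1 → run F
t=11: queue=[F] q_used=2 → run F
t=12: queue=[F] q_used=0 → run F
t=13: queue=[F] q_used=1 → run F
t=14: (idle)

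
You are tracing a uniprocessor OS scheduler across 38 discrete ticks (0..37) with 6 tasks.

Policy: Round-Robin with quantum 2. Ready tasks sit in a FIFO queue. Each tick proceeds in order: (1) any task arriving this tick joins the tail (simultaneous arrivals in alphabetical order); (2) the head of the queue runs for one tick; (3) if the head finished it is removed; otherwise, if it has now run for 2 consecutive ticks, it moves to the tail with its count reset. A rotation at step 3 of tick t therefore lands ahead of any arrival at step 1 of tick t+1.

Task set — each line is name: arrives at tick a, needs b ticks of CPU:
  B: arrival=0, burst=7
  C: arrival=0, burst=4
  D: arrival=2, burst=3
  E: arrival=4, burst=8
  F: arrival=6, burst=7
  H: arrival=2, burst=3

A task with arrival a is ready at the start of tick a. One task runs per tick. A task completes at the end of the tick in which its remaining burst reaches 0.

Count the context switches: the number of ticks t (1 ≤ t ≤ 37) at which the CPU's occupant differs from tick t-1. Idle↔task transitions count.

context switches = 18

t=0: queue=[B,C] q_used=0 → run B
t=1: queue=[B,C] q_used=1 → run B
t=2: queue=[C,B,D,H] q_used=0 → run C
t=3: queue=[C,B,D,H] q_used=1 → run C
t=4: queue=[B,D,H,C,E] q_used=0 → run B
t=5: queue=[B,D,H,C,E] q_used=1 → run B
t=6: queue=[D,H,C,E,B,F] q_used=0 → run D
t=7: queue=[D,H,C,E,B,F] q_used=1 → run D
t=8: queue=[H,C,E,B,F,D] q_used=0 → run H
t=9: queue=[H,C,E,B,F,D] q_used=1 → run H
t=10: queue=[C,E,B,F,D,H] q_used=0 → run C
t=11: queue=[C,E,B,F,D,H] q_used=1 → run C
t=12: queue=[E,B,F,D,H] q_used=0 → run E
t=13: queue=[E,B,F,D,H] q_used=1 → run E
t=14: queue=[B,F,D,H,E] q_used=0 → run B
t=15: queue=[B,F,D,H,E] q_used=1 → run B
t=16: queue=[F,D,H,E,B] q_used=0 → run F
t=17: queue=[F,D,H,E,B] q_used=1 → run F
t=18: queue=[D,H,E,B,F] q_used=0 → run D
t=19: queue=[H,E,B,F] q_used=0 → run H
t=20: queue=[E,B,F] q_used=0 → run E
t=21: queue=[E,B,F] q_used=1 → run E
t=22: queue=[B,F,E] q_used=0 → run B
t=23: queue=[F,E] q_used=0 → run F
t=24: queue=[F,E] q_used=1 → run F
t=25: queue=[E,F] q_used=0 → run E
t=26: queue=[E,F] q_used=1 → run E
t=27: queue=[F,E] q_used=0 → run F
t=28: queue=[F,E] q_used=1 → run F
t=29: queue=[E,F] q_used=0 → run E
t=30: queue=[E,F] q_used=1 → run E
t=31: queue=[F] q_used=0 → run F
t=32: (idle)
t=33: (idle)
t=34: (idle)
t=35: (idle)
t=36: (idle)
t=37: (idle)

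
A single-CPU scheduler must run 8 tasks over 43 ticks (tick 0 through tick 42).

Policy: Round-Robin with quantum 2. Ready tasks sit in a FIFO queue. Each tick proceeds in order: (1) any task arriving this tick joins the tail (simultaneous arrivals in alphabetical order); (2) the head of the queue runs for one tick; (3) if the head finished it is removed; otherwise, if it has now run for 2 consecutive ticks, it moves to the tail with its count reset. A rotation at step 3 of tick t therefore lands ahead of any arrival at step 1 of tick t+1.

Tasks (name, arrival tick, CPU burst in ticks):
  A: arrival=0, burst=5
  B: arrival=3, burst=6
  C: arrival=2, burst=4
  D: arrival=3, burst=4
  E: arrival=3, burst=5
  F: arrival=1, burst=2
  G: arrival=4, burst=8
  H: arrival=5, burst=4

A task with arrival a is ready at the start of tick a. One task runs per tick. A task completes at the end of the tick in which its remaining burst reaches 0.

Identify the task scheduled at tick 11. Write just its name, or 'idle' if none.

running at tick 11 = D

t=0: queue=[A] q_used=0 → run A
t=1: queue=[A,F] q_used=1 → run A
t=2: queue=[F,A,C] q_used=0 → run F
t=3: queue=[F,A,C,B,D,E] q_used=1 → run F
t=4: queue=[A,C,B,D,E,G] q_used=0 → run A
t=5: queue=[A,C,B,D,E,G,H] q_used=1 → run A
t=6: queue=[C,B,D,E,G,H,A] q_used=0 → run C
t=7: queue=[C,B,D,E,G,H,A] q_used=1 → run C
t=8: queue=[B,D,E,G,H,A,C] q_used=0 → run B
t=9: queue=[B,D,E,G,H,A,C] q_used=1 → run B
t=10: queue=[D,E,G,H,A,C,B] q_used=0 → run D
t=11: queue=[D,E,G,H,A,C,B] q_used=1 → run D
t=12: queue=[E,G,H,A,C,B,D] q_used=0 → run E
t=13: queue=[E,G,H,A,C,B,D] q_used=1 → run E
t=14: queue=[G,H,A,C,B,D,E] q_used=0 → run G
t=15: queue=[G,H,A,C,B,D,E] q_used=1 → run G
t=16: queue=[H,A,C,B,D,E,G] q_used=0 → run H
t=17: queue=[H,A,C,B,D,E,G] q_used=1 → run H
t=18: queue=[A,C,B,D,E,G,H] q_used=0 → run A
t=19: queue=[C,B,D,E,G,H] q_used=0 → run C
t=20: queue=[C,B,D,E,G,H] q_used=1 → run C
t=21: queue=[B,D,E,G,H] q_used=0 → run B
t=22: queue=[B,D,E,G,H] q_used=1 → run B
t=23: queue=[D,E,G,H,B] q_used=0 → run D
t=24: queue=[D,E,G,H,B] q_used=1 → run D
t=25: queue=[E,G,H,B] q_used=0 → run E
t=26: queue=[E,G,H,B] q_used=1 → run E
t=27: queue=[G,H,B,E] q_used=0 → run G
t=28: queue=[G,H,B,E] q_used=1 → run G
t=29: queue=[H,B,E,G] q_used=0 → run H
t=30: queue=[H,B,E,G] q_used=1 → run H
t=31: queue=[B,E,G] q_used=0 → run B
t=32: queue=[B,E,G] q_used=1 → run B
t=33: queue=[E,G] q_used=0 → run E
t=34: queue=[G] q_used=0 → run G
t=35: queue=[G] q_used=1 → run G
t=36: queue=[G] q_used=0 → run G
t=37: queue=[G] q_used=1 → run G
t=38: (idle)
t=39: (idle)
t=40: (idle)
t=41: (idle)
t=42: (idle)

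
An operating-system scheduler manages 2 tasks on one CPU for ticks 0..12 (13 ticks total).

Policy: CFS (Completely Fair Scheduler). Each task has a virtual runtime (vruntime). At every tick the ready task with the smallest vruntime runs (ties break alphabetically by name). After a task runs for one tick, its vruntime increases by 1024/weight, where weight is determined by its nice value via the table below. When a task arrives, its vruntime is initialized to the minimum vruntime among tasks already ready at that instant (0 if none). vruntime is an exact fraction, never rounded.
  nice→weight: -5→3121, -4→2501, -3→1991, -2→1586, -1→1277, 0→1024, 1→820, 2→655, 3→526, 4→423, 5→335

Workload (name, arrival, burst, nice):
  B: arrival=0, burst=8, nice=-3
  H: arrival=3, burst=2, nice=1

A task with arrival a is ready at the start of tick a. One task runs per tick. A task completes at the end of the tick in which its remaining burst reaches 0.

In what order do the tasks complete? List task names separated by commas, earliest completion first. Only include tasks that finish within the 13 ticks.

completion order = H, B

t=0: vr[B=0] → run B
t=1: vr[B=1024/1991] → run B
t=2: vr[B=2048/1991] → run B
t=3: vr[B=3072/1991 H=3072/1991] → run B
t=4: vr[B=4096/1991 H=3072/1991] → run H
t=5: vr[B=4096/1991 H=1139456/408155] → run B
t=6: vr[B=5120/1991 H=1139456/408155] → run B
t=7: vr[B=6144/1991 H=1139456/408155] → run H
t=8: vr[B=6144/1991] → run B
t=9: vr[B=7168/1991] → run B
t=10: (idle)
t=11: (idle)
t=12: (idle)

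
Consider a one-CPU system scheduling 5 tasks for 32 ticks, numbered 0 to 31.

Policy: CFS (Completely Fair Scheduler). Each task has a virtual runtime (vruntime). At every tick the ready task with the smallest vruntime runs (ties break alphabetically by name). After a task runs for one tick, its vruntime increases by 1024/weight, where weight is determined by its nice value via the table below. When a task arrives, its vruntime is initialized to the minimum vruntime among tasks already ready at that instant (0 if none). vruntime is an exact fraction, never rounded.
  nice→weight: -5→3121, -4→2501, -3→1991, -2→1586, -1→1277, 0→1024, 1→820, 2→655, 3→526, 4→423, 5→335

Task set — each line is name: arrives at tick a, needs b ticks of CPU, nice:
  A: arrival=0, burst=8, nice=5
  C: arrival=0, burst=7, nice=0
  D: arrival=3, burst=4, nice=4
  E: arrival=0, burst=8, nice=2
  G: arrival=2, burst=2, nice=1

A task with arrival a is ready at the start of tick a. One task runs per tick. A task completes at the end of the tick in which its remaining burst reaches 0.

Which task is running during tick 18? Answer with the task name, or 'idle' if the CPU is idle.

running at tick 18 = A

t=0: vr[A=0 C=0 E=0] → run A
t=1: vr[A=1024/335 C=0 E=0] → run C
t=2: vr[A=1024/335 C=1 E=0 G=0] → run E
t=3: vr[A=1024/335 C=1 D=0 E=1024/655 G=0] → run D
t=4: vr[A=1024/335 C=1 D=1024/423 E=1024/655 G=0] → run G
t=5: vr[A=1024/335 C=1 D=1024/423 E=1024/655 G=256/205] → run C
t=6: vr[A=1024/335 C=2 D=1024/423 E=1024/655 G=256/205] → run G
t=7: vr[A=1024/335 C=2 D=1024/423 E=1024/655] → run E
t=8: vr[A=1024/335 C=2 D=1024/423 E=2048/655] → run C
t=9: vr[A=1024/335 C=3 D=1024/423 E=2048/655] → run D
t=10: vr[A=1024/335 C=3 D=2048/423 E=2048/655] → run C
t=11: vr[A=1024/335 C=4 D=2048/423 E=2048/655] → run A
t=12: vr[A=2048/335 C=4 D=2048/423 E=2048/655] → run E
t=13: vr[A=2048/335 C=4 D=2048/423 E=3072/655] → run C
t=14: vr[A=2048/335 C=5 D=2048/423 E=3072/655] → run E
t=15: vr[A=2048/335 C=5 D=2048/423 E=4096/655] → run D
t=16: vr[A=2048/335 C=5 D=1024/141 E=4096/655] → run C
t=17: vr[A=2048/335 C=6 D=1024/141 E=4096/655] → run C
t=18: vr[A=2048/335 D=1024/141 E=4096/655] → run A
t=19: vr[A=3072/335 D=1024/141 E=4096/655] → run E
t=20: vr[A=3072/335 D=1024/141 E=1024/131] → run D
t=21: vr[A=3072/335 E=1024/131] → run E
t=22: vr[A=3072/335 E=6144/655] → run A
t=23: vr[A=4096/335 E=6144/655] → run E
t=24: vr[A=4096/335 E=7168/655] → run E
t=25: vr[A=4096/335] → run A
t=26: vr[A=1024/67] → run A
t=27: vr[A=6144/335] → run A
t=28: vr[A=7168/335] → run A
t=29: (idle)
t=30: (idle)
t=31: (idle)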